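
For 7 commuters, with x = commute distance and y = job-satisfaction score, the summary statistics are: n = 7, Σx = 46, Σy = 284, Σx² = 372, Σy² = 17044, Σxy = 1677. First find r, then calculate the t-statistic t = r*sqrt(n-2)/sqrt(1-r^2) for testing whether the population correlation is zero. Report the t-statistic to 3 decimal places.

S_xy = nΣxy − ΣxΣy = 7·1677 − 46·284 = 11739 − 13064 = -1325
S_xx = nΣx² − (Σx)² = 7·372 − 46² = 2604 − 2116 = 488
S_yy = nΣy² − (Σy)² = 7·17044 − 284² = 119308 − 80656 = 38652
r = S_xy / √(S_xx·S_yy) = -1325 / √(488·38652) = -1325 / √18862176 = -1325 / 4343.0607 = -0.3051
t = r·√(n−2)/√(1−r²) = -0.3051·√5 / √(1−0.093086) = -0.682224 / 0.952320 = -0.716

-0.716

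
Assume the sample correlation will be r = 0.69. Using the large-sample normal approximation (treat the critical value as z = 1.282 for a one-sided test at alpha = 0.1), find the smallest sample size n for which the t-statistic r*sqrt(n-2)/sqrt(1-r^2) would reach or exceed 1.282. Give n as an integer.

4

Need r·√(n−2)/√(1−r²) ≥ 1.282
√(n−2) ≥ 1.282·√(1−0.4761) / 0.69 = 1.282·0.723809 / 0.69 = 1.3448
n−2 ≥ 1.8085  ⇒  n ≥ 3.8085
Smallest integer n = 4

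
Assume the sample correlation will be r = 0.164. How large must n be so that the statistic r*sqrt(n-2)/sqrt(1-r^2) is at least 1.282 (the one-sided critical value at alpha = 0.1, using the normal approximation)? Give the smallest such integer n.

62

r√(n−2)/√(1−r²) ≥ 1.282  ⇔  n−2 ≥ (1.282)²·(1−r²)/r²
(1−r²)/r² = (1−0.026896)/0.026896 = 36.1802
n ≥ 2 + 1.643524·36.1802 = 2 + 59.4630 = 61.4630
⌈61.4630⌉ = 62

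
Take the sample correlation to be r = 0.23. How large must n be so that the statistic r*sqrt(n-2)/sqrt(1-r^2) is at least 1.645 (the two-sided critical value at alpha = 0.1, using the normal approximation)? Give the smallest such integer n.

Need r·√(n−2)/√(1−r²) ≥ 1.645
√(n−2) ≥ 1.645·√(1−0.0529) / 0.23 = 1.645·0.973191 / 0.23 = 6.9604
n−2 ≥ 48.4472  ⇒  n ≥ 50.4472
Smallest integer n = 51

51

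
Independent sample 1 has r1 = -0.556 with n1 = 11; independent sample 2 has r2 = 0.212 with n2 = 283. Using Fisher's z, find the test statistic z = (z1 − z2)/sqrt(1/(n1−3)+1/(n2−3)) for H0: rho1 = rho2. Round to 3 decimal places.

-2.349

z1 = atanh(-0.556) = -0.627025,  z2 = atanh(0.212) = 0.215265
SE = √(1/(n1−3) + 1/(n2−3)) = √(1/8 + 1/280) = √(0.1250000 + 0.0035714) = √0.1285714 = 0.358569
z = (z1 − z2)/SE = (-0.627025 − 0.215265) / 0.358569 = -0.842290 / 0.358569 = -2.349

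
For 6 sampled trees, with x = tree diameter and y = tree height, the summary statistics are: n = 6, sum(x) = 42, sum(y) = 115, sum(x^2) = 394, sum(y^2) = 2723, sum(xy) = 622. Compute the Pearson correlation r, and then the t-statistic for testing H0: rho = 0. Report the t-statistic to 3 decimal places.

-2.699

Numerator: nΣxy − (Σx)(Σy) = 6·622 − (42)(115) = -1098
Denominator: √[(nΣx²−(Σx)²)(nΣy²−(Σy)²)]
  nΣx²−(Σx)² = 6·394 − 1764 = 600;  nΣy²−(Σy)² = 6·2723 − 13225 = 3113
  √(600·3113) = √1867800 = 1366.6748
r = -1098 / 1366.6748 = -0.8034
t = r·√(n−2)/√(1−r²) = -0.8034·√4 / √(1−0.645452) = -1.606800 / 0.595439 = -2.699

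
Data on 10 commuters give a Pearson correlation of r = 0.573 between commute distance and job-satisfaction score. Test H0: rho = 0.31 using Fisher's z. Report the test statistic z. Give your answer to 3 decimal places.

0.877

z_r = atanh(0.573) = 0.651978,  z_0 = atanh(0.31) = 0.320545
SE = 1/√(n−3) = 1/√7 = 0.377964
z = (z_r − z_0)/SE = (0.651978 − 0.320545) / 0.377964 = 0.331433 / 0.377964 = 0.877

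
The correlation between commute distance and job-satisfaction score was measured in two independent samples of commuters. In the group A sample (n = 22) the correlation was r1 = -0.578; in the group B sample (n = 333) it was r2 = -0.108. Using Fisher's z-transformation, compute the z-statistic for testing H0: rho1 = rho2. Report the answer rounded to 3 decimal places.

z1 = atanh(-0.578) = -0.659454,  z2 = atanh(-0.108) = -0.108423
SE = √(1/(n1−3) + 1/(n2−3)) = √(1/19 + 1/330) = √(0.0526316 + 0.0030303) = √0.0556619 = 0.235928
z = (z1 − z2)/SE = (-0.659454 − (-0.108423)) / 0.235928 = -0.551031 / 0.235928 = -2.336

-2.336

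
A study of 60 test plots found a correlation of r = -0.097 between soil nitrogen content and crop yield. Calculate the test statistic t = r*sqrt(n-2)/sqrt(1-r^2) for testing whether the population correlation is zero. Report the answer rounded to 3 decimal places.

-0.742

t = r·√(n−2) / √(1−r²) with r = -0.097, n = 60
  = -0.097·√58 / √(1 − 0.009409)
  = -0.097·7.615773 / 0.995284
  = -0.738730 / 0.995284 = -0.742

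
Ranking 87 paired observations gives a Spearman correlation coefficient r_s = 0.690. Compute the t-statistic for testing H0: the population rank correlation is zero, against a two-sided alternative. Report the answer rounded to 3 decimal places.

1 − r_s² = 1 − 0.476100 = 0.523900;  √(1−r_s²) = 0.723809
√(n−2) = √85 = 9.219544
t = r_s·√(n−2)/√(1−r_s²) = 0.690 · 9.219544 / 0.723809 = 8.789

8.789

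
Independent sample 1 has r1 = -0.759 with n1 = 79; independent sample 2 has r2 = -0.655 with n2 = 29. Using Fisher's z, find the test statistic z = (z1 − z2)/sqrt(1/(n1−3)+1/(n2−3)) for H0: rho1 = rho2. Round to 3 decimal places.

-0.924

Fisher z-transforms: z1 = atanh(-0.759) = -0.993852, z2 = atanh(-0.655) = -0.784006; difference d = -0.209846
Var(d) = 1/76 + 1/26 = 0.0131579 + 0.0384615 = 0.0516194
z = d/√Var(d) = -0.209846 / √0.0516194 = -0.209846 / 0.227199 = -0.924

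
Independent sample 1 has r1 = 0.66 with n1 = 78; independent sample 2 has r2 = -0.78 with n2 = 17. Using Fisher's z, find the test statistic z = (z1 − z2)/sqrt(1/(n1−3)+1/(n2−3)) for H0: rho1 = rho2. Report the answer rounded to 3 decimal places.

6.314

z1 = atanh(0.66) = 0.792814,  z2 = atanh(-0.78) = -1.045371
SE = √(1/(n1−3) + 1/(n2−3)) = √(1/75 + 1/14) = √(0.0133333 + 0.0714286) = √0.0847619 = 0.291139
z = (z1 − z2)/SE = (0.792814 − (-1.045371)) / 0.291139 = 1.838185 / 0.291139 = 6.314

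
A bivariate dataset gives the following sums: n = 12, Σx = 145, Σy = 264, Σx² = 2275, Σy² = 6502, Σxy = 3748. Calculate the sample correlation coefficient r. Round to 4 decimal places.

S_xy = nΣxy − ΣxΣy = 12·3748 − 145·264 = 44976 − 38280 = 6696
S_xx = nΣx² − (Σx)² = 12·2275 − 145² = 27300 − 21025 = 6275
S_yy = nΣy² − (Σy)² = 12·6502 − 264² = 78024 − 69696 = 8328
r = S_xy / √(S_xx·S_yy) = 6696 / √(6275·8328) = 6696 / √52258200 = 6696 / 7228.9833 = 0.9263

0.9263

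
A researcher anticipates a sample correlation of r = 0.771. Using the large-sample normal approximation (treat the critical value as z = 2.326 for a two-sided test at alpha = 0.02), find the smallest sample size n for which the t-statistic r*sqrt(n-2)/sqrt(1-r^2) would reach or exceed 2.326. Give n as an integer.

Need r·√(n−2)/√(1−r²) ≥ 2.326
√(n−2) ≥ 2.326·√(1−0.594441) / 0.771 = 2.326·0.636835 / 0.771 = 1.9212
n−2 ≥ 3.6910  ⇒  n ≥ 5.6910
Smallest integer n = 6

6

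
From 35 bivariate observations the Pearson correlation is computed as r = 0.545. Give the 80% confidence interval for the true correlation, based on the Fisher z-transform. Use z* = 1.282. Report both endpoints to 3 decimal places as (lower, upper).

z_r = atanh(0.545) = 0.611241;  SE = 1/√(n−3) = 1/√32 = 0.176777
z-limits: 0.611241 ± 1.282·0.176777 = 0.611241 ± 0.226628 = [0.384613, 0.837869]
ρ-limits: (tanh 0.384613, tanh 0.837869) = (0.367, 0.685)

(0.367, 0.685)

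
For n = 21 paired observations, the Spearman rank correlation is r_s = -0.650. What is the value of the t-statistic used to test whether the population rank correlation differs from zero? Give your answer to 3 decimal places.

-3.728

t = r_s·√(n−2) / √(1−r_s²) with r_s = -0.650, n = 21
  = -0.650·√19 / √(1 − 0.422500)
  = -0.650·4.358899 / 0.759934
  = -2.833284 / 0.759934 = -3.728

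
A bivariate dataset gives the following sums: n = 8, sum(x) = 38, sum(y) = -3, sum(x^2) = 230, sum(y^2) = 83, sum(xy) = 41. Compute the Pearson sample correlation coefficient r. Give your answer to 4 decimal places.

0.8679

S_xy = nΣxy − ΣxΣy = 8·41 − 38·(-3) = 328 − (-114) = 442
S_xx = nΣx² − (Σx)² = 8·230 − 38² = 1840 − 1444 = 396
S_yy = nΣy² − (Σy)² = 8·83 − (-3)² = 664 − 9 = 655
r = S_xy / √(S_xx·S_yy) = 442 / √(396·655) = 442 / √259380 = 442 / 509.2936 = 0.8679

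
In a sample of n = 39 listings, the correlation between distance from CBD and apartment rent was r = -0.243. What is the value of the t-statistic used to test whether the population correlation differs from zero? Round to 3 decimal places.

1 − r² = 1 − 0.059049 = 0.940951;  √(1−r²) = 0.970026
√(n−2) = √37 = 6.082763
t = r·√(n−2)/√(1−r²) = -0.243 · 6.082763 / 0.970026 = -1.524

-1.524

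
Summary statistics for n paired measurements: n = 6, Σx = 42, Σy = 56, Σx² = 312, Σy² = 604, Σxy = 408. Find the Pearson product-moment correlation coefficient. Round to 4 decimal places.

0.4182

Numerator: nΣxy − (Σx)(Σy) = 6·408 − (42)(56) = 96
Denominator: √[(nΣx²−(Σx)²)(nΣy²−(Σy)²)]
  nΣx²−(Σx)² = 6·312 − 1764 = 108;  nΣy²−(Σy)² = 6·604 − 3136 = 488
  √(108·488) = √52704 = 229.5735
r = 96 / 229.5735 = 0.4182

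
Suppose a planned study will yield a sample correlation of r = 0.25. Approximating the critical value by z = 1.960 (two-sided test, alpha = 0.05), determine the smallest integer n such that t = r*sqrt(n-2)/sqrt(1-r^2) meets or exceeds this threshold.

60

r√(n−2)/√(1−r²) ≥ 1.960  ⇔  n−2 ≥ (1.960)²·(1−r²)/r²
(1−r²)/r² = (1−0.0625)/0.0625 = 15.0000
n ≥ 2 + 3.8416·15.0000 = 2 + 57.6240 = 59.6240
⌈59.6240⌉ = 60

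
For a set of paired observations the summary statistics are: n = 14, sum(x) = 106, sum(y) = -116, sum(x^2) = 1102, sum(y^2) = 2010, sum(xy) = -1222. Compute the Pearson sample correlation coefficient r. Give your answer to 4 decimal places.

S_xy = nΣxy − ΣxΣy = 14·(-1222) − 106·(-116) = -17108 − (-12296) = -4812
S_xx = nΣx² − (Σx)² = 14·1102 − 106² = 15428 − 11236 = 4192
S_yy = nΣy² − (Σy)² = 14·2010 − (-116)² = 28140 − 13456 = 14684
r = S_xy / √(S_xx·S_yy) = -4812 / √(4192·14684) = -4812 / √61555328 = -4812 / 7845.7204 = -0.6133

-0.6133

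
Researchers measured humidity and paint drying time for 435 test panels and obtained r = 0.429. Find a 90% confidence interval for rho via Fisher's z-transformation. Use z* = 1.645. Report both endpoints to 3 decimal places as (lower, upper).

z_r = atanh(0.429) = 0.458670;  SE = 1/√(n−3) = 1/√432 = 0.048113
z-limits: 0.458670 ± 1.645·0.048113 = 0.458670 ± 0.079146 = [0.379524, 0.537816]
ρ-limits: (tanh 0.379524, tanh 0.537816) = (0.362, 0.491)

(0.362, 0.491)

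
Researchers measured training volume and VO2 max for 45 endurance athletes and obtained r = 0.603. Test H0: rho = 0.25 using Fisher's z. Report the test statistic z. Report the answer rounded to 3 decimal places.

2.867

z_r = atanh(0.603) = 0.697848,  z_0 = atanh(0.25) = 0.255413
SE = 1/√(n−3) = 1/√42 = 0.154303
z = (z_r − z_0)/SE = (0.697848 − 0.255413) / 0.154303 = 0.442435 / 0.154303 = 2.867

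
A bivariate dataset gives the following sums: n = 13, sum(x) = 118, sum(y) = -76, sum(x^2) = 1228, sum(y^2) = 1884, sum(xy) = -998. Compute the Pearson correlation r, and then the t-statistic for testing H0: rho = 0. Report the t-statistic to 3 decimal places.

S_xy = nΣxy − ΣxΣy = 13·(-998) − 118·(-76) = -12974 − (-8968) = -4006
S_xx = nΣx² − (Σx)² = 13·1228 − 118² = 15964 − 13924 = 2040
S_yy = nΣy² − (Σy)² = 13·1884 − (-76)² = 24492 − 5776 = 18716
r = S_xy / √(S_xx·S_yy) = -4006 / √(2040·18716) = -4006 / √38180640 = -4006 / 6179.0485 = -0.6483
t = r·√(n−2)/√(1−r²) = -0.6483·√11 / √(1−0.420293) = -2.150168 / 0.761385 = -2.824

-2.824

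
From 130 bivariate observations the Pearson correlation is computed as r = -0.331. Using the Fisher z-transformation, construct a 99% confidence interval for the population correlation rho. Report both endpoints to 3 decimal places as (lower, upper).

Fisher z: z_r = atanh(r) = ½·ln((1+(-0.331))/(1−(-0.331))) = -0.343951
SE(z) = 1/√(n−3) = 1/√127 = 0.088736
99% ⇒ z* = 2.576; margin = 2.576·0.088736 = 0.228584
CI on z-scale: (-0.572535, -0.115367)
Back-transform: tanh(-0.572535) = -0.517219, tanh(-0.115367) = -0.114858

(-0.517, -0.115)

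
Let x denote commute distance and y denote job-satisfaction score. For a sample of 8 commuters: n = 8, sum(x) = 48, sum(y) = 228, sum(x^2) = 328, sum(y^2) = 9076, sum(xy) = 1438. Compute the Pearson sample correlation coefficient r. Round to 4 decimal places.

S_xy = nΣxy − ΣxΣy = 8·1438 − 48·228 = 11504 − 10944 = 560
S_xx = nΣx² − (Σx)² = 8·328 − 48² = 2624 − 2304 = 320
S_yy = nΣy² − (Σy)² = 8·9076 − 228² = 72608 − 51984 = 20624
r = S_xy / √(S_xx·S_yy) = 560 / √(320·20624) = 560 / √6599680 = 560 / 2568.9842 = 0.2180

0.2180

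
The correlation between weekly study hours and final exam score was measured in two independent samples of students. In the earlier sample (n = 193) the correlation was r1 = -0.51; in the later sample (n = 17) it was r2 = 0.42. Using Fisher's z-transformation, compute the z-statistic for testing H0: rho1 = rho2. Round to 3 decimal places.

z1 = atanh(-0.51) = -0.562730,  z2 = atanh(0.42) = 0.447692
SE = √(1/(n1−3) + 1/(n2−3)) = √(1/190 + 1/14) = √(0.0052632 + 0.0714286) = √0.0766918 = 0.276933
z = (z1 − z2)/SE = (-0.562730 − 0.447692) / 0.276933 = -1.010422 / 0.276933 = -3.649

-3.649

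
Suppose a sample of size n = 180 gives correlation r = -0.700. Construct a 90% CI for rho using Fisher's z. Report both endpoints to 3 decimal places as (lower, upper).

Fisher z: z_r = atanh(r) = ½·ln((1+(-0.700))/(1−(-0.700))) = -0.867301
SE(z) = 1/√(n−3) = 1/√177 = 0.075165
90% ⇒ z* = 1.645; margin = 1.645·0.075165 = 0.123646
CI on z-scale: (-0.990947, -0.743655)
Back-transform: tanh(-0.990947) = -0.757766, tanh(-0.743655) = -0.631348

(-0.758, -0.631)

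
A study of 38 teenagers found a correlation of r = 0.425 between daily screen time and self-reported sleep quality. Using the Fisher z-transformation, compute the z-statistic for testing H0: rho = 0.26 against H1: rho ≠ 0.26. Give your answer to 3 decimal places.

Fisher z: atanh(0.425) = 0.453779, atanh(0.26) = 0.266108
z = (z_r − z_0)·√(n−3) = (0.453779 − 0.266108)·√35 = 0.187671 · 5.916080 = 1.110

1.110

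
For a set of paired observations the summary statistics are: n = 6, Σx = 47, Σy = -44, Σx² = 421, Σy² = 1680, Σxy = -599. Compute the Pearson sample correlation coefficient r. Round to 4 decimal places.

S_xy = nΣxy − ΣxΣy = 6·(-599) − 47·(-44) = -3594 − (-2068) = -1526
S_xx = nΣx² − (Σx)² = 6·421 − 47² = 2526 − 2209 = 317
S_yy = nΣy² − (Σy)² = 6·1680 − (-44)² = 10080 − 1936 = 8144
r = S_xy / √(S_xx·S_yy) = -1526 / √(317·8144) = -1526 / √2581648 = -1526 / 1606.7508 = -0.9497

-0.9497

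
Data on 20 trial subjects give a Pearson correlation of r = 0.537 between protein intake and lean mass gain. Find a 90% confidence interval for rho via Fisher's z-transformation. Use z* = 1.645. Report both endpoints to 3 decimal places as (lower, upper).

(0.198, 0.761)

z_r = atanh(0.537) = 0.599930;  SE = 1/√(n−3) = 1/√17 = 0.242536
z-limits: 0.599930 ± 1.645·0.242536 = 0.599930 ± 0.398972 = [0.200958, 0.998902]
ρ-limits: (tanh 0.200958, tanh 0.998902) = (0.198, 0.761)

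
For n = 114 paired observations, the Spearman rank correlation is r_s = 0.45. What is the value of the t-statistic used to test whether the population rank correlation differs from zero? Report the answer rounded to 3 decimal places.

5.333

t = r_s·√(n−2) / √(1−r_s²) with r_s = 0.45, n = 114
  = 0.45·√112 / √(1 − 0.2025)
  = 0.45·10.583005 / 0.893029
  = 4.762352 / 0.893029 = 5.333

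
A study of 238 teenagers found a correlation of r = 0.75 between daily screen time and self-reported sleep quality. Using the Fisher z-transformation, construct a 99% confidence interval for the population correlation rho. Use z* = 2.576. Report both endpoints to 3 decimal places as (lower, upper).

z_r = atanh(0.75) = 0.972955;  SE = 1/√(n−3) = 1/√235 = 0.065233
z-limits: 0.972955 ± 2.576·0.065233 = 0.972955 ± 0.168040 = [0.804915, 1.140995]
ρ-limits: (tanh 0.804915, tanh 1.140995) = (0.667, 0.815)

(0.667, 0.815)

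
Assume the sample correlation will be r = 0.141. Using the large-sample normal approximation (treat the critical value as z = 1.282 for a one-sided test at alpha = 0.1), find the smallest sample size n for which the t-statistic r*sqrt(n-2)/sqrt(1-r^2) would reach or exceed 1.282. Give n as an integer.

84

r√(n−2)/√(1−r²) ≥ 1.282  ⇔  n−2 ≥ (1.282)²·(1−r²)/r²
(1−r²)/r² = (1−0.019881)/0.019881 = 49.2993
n ≥ 2 + 1.643524·49.2993 = 2 + 81.0246 = 83.0246
⌈83.0246⌉ = 84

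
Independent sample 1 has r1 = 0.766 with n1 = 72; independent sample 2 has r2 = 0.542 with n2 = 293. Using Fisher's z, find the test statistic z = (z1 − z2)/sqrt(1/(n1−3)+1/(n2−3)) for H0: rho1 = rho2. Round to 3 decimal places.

3.013

z1 = atanh(0.766) = 1.010576,  z2 = atanh(0.542) = 0.606983
SE = √(1/(n1−3) + 1/(n2−3)) = √(1/69 + 1/290) = √(0.0144928 + 0.0034483) = √0.0179411 = 0.133944
z = (z1 − z2)/SE = (1.010576 − 0.606983) / 0.133944 = 0.403593 / 0.133944 = 3.013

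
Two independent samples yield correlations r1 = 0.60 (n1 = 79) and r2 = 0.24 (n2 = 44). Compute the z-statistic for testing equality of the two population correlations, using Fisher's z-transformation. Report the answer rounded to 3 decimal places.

2.314

Fisher z-transforms: z1 = atanh(0.60) = 0.693147, z2 = atanh(0.24) = 0.244774; difference d = 0.448373
Var(d) = 1/76 + 1/41 = 0.0131579 + 0.0243902 = 0.0375481
z = d/√Var(d) = 0.448373 / √0.0375481 = 0.448373 / 0.193773 = 2.314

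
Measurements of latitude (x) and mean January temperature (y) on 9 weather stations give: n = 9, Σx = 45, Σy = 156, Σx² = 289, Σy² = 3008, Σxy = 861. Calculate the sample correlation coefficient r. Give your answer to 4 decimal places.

0.5807

S_xy = nΣxy − ΣxΣy = 9·861 − 45·156 = 7749 − 7020 = 729
S_xx = nΣx² − (Σx)² = 9·289 − 45² = 2601 − 2025 = 576
S_yy = nΣy² − (Σy)² = 9·3008 − 156² = 27072 − 24336 = 2736
r = S_xy / √(S_xx·S_yy) = 729 / √(576·2736) = 729 / √1575936 = 729 / 1255.3629 = 0.5807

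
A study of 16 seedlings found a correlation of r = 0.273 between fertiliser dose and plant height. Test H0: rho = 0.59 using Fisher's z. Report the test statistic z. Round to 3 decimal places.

z_r = atanh(0.273) = 0.280103,  z_0 = atanh(0.59) = 0.677666
SE = 1/√(n−3) = 1/√13 = 0.277350
z = (z_r − z_0)/SE = (0.280103 − 0.677666) / 0.277350 = -0.397563 / 0.277350 = -1.433

-1.433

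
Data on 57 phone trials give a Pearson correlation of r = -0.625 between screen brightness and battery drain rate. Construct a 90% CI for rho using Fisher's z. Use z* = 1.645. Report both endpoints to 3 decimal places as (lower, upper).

(-0.743, -0.469)

Fisher z: z_r = atanh(r) = ½·ln((1+(-0.625))/(1−(-0.625))) = -0.733169
SE(z) = 1/√(n−3) = 1/√54 = 0.136083
90% ⇒ z* = 1.645; margin = 1.645·0.136083 = 0.223857
CI on z-scale: (-0.957026, -0.509312)
Back-transform: tanh(-0.957026) = -0.742947, tanh(-0.509312) = -0.469409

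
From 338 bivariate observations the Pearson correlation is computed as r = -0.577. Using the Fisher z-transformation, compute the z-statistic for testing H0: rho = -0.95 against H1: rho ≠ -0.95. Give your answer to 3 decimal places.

Fisher z: atanh(-0.577) = -0.657954, atanh(-0.95) = -1.831781
z = (z_r − z_0)·√(n−3) = (-0.657954 − (-1.831781))·√335 = 1.173827 · 18.303005 = 21.485

21.485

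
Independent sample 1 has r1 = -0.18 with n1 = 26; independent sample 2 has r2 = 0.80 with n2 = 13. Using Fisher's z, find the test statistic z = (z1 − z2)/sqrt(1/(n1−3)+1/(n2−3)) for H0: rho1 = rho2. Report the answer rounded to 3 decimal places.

Fisher z-transforms: z1 = atanh(-0.18) = -0.181983, z2 = atanh(0.80) = 1.098612; difference d = -1.280595
Var(d) = 1/23 + 1/10 = 0.0434783 + 0.1000000 = 0.1434783
z = d/√Var(d) = -1.280595 / √0.1434783 = -1.280595 / 0.378785 = -3.381

-3.381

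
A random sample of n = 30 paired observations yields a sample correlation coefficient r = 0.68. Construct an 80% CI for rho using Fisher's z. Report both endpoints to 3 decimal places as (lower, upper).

(0.524, 0.792)

Fisher z: z_r = atanh(r) = ½·ln((1+0.68)/(1−0.68)) = 0.829114
SE(z) = 1/√(n−3) = 1/√27 = 0.192450
80% ⇒ z* = 1.282; margin = 1.282·0.192450 = 0.246721
CI on z-scale: (0.582393, 1.075835)
Back-transform: tanh(0.582393) = 0.524403, tanh(1.075835) = 0.791649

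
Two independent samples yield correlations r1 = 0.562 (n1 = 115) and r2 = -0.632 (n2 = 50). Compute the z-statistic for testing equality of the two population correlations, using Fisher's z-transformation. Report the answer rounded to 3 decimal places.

7.943

z1 = atanh(0.562) = 0.635752,  z2 = atanh(-0.632) = -0.744739
SE = √(1/(n1−3) + 1/(n2−3)) = √(1/112 + 1/47) = √(0.0089286 + 0.0212766) = √0.0302052 = 0.173796
z = (z1 − z2)/SE = (0.635752 − (-0.744739)) / 0.173796 = 1.380491 / 0.173796 = 7.943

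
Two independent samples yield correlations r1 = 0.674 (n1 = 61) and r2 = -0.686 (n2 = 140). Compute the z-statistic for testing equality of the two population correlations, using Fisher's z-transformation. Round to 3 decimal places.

Fisher z-transforms: z1 = atanh(0.674) = 0.818037, z2 = atanh(-0.686) = -0.840361; difference d = 1.658398
Var(d) = 1/58 + 1/137 = 0.0172414 + 0.0072993 = 0.0245407
z = d/√Var(d) = 1.658398 / √0.0245407 = 1.658398 / 0.156655 = 10.586

10.586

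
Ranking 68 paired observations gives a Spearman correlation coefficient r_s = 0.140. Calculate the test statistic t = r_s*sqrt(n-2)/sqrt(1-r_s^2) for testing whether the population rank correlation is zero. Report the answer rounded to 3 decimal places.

1 − r_s² = 1 − 0.019600 = 0.980400;  √(1−r_s²) = 0.990152
√(n−2) = √66 = 8.124038
t = r_s·√(n−2)/√(1−r_s²) = 0.140 · 8.124038 / 0.990152 = 1.149

1.149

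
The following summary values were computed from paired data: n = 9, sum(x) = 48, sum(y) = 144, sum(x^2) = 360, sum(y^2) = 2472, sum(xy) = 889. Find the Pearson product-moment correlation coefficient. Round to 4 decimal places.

Numerator: nΣxy − (Σx)(Σy) = 9·889 − (48)(144) = 1089
Denominator: √[(nΣx²−(Σx)²)(nΣy²−(Σy)²)]
  nΣx²−(Σx)² = 9·360 − 2304 = 936;  nΣy²−(Σy)² = 9·2472 − 20736 = 1512
  √(936·1512) = √1415232 = 1189.6352
r = 1089 / 1189.6352 = 0.9154

0.9154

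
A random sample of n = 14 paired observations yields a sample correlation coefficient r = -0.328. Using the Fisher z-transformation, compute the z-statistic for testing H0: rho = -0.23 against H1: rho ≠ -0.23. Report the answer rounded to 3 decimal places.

-0.353

z_r = atanh(-0.328) = -0.340585,  z_0 = atanh(-0.23) = -0.234189
SE = 1/√(n−3) = 1/√11 = 0.301511
z = (z_r − z_0)/SE = (-0.340585 − (-0.234189)) / 0.301511 = -0.106396 / 0.301511 = -0.353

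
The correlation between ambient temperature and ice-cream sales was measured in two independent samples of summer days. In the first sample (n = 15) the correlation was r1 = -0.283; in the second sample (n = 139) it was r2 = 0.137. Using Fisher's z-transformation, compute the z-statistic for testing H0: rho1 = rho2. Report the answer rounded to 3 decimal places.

Fisher z-transforms: z1 = atanh(-0.283) = -0.290940, z2 = atanh(0.137) = 0.137867; difference d = -0.428807
Var(d) = 1/12 + 1/136 = 0.0833333 + 0.0073529 = 0.0906862
z = d/√Var(d) = -0.428807 / √0.0906862 = -0.428807 / 0.301141 = -1.424

-1.424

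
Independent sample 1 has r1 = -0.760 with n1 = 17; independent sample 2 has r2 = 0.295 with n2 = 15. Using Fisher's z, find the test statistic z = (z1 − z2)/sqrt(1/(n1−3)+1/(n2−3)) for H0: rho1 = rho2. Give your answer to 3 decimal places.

z1 = atanh(-0.760) = -0.996215,  z2 = atanh(0.295) = 0.304034
SE = √(1/(n1−3) + 1/(n2−3)) = √(1/14 + 1/12) = √(0.0714286 + 0.0833333) = √0.1547619 = 0.393398
z = (z1 − z2)/SE = (-0.996215 − 0.304034) / 0.393398 = -1.300249 / 0.393398 = -3.305

-3.305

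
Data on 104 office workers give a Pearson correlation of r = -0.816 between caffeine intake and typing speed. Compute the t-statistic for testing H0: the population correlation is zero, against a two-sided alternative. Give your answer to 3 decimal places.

1 − r² = 1 − 0.665856 = 0.334144;  √(1−r²) = 0.578052
√(n−2) = √102 = 10.099505
t = r·√(n−2)/√(1−r²) = -0.816 · 10.099505 / 0.578052 = -14.257

-14.257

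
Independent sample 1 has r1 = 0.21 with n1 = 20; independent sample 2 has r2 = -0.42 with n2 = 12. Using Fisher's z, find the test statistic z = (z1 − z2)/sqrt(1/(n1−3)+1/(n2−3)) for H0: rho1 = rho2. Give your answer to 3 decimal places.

z1 = atanh(0.21) = 0.213171,  z2 = atanh(-0.42) = -0.447692
SE = √(1/(n1−3) + 1/(n2−3)) = √(1/17 + 1/9) = √(0.0588235 + 0.1111111) = √0.1699346 = 0.412231
z = (z1 − z2)/SE = (0.213171 − (-0.447692)) / 0.412231 = 0.660863 / 0.412231 = 1.603

1.603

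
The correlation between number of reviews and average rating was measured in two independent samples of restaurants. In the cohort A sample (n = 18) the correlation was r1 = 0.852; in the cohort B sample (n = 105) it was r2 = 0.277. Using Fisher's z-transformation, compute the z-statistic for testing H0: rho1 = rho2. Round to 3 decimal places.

3.540

Fisher z-transforms: z1 = atanh(0.852) = 1.263405, z2 = atanh(0.277) = 0.284430; difference d = 0.978975
Var(d) = 1/15 + 1/102 = 0.0666667 + 0.0098039 = 0.0764706
z = d/√Var(d) = 0.978975 / √0.0764706 = 0.978975 / 0.276533 = 3.540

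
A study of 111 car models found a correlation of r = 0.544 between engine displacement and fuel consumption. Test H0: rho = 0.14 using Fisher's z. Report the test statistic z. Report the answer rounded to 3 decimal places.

4.873

Fisher z: atanh(0.544) = 0.609819, atanh(0.14) = 0.140926
z = (z_r − z_0)·√(n−3) = (0.609819 − 0.140926)·√108 = 0.468893 · 10.392305 = 4.873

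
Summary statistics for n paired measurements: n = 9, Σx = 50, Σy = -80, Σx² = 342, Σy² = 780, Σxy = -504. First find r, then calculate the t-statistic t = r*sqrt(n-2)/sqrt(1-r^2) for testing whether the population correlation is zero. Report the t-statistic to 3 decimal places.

-5.320

S_xy = nΣxy − ΣxΣy = 9·(-504) − 50·(-80) = -4536 − (-4000) = -536
S_xx = nΣx² − (Σx)² = 9·342 − 50² = 3078 − 2500 = 578
S_yy = nΣy² − (Σy)² = 9·780 − (-80)² = 7020 − 6400 = 620
r = S_xy / √(S_xx·S_yy) = -536 / √(578·620) = -536 / √358360 = -536 / 598.6318 = -0.8954
t = r·√(n−2)/√(1−r²) = -0.8954·√7 / √(1−0.801741) = -2.369006 / 0.445263 = -5.320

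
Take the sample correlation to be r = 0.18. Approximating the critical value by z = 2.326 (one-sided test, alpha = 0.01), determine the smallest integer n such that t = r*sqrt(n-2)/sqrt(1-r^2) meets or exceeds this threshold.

r√(n−2)/√(1−r²) ≥ 2.326  ⇔  n−2 ≥ (2.326)²·(1−r²)/r²
(1−r²)/r² = (1−0.0324)/0.0324 = 29.8642
n ≥ 2 + 5.410276·29.8642 = 2 + 161.5736 = 163.5736
⌈163.5736⌉ = 164

164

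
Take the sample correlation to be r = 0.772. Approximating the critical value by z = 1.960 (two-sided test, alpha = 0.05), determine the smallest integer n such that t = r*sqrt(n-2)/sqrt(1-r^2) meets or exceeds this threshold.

r√(n−2)/√(1−r²) ≥ 1.960  ⇔  n−2 ≥ (1.960)²·(1−r²)/r²
(1−r²)/r² = (1−0.595984)/0.595984 = 0.6779
n ≥ 2 + 3.8416·0.6779 = 2 + 2.6042 = 4.6042
⌈4.6042⌉ = 5

5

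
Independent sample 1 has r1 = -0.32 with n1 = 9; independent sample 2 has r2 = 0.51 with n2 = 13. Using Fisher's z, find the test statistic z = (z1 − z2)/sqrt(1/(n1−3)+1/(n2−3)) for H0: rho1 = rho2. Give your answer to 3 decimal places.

-1.732

z1 = atanh(-0.32) = -0.331647,  z2 = atanh(0.51) = 0.562730
SE = √(1/(n1−3) + 1/(n2−3)) = √(1/6 + 1/10) = √(0.1666667 + 0.1000000) = √0.2666667 = 0.516398
z = (z1 − z2)/SE = (-0.331647 − 0.562730) / 0.516398 = -0.894377 / 0.516398 = -1.732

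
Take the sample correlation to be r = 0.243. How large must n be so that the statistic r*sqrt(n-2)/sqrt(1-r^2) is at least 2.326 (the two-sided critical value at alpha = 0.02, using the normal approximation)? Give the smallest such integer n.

Need r·√(n−2)/√(1−r²) ≥ 2.326
√(n−2) ≥ 2.326·√(1−0.059049) / 0.243 = 2.326·0.970026 / 0.243 = 9.2851
n−2 ≥ 86.2131  ⇒  n ≥ 88.2131
Smallest integer n = 89

89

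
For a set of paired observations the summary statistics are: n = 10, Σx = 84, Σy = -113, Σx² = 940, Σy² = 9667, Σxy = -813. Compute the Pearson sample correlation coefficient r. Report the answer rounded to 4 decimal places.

S_xy = nΣxy − ΣxΣy = 10·(-813) − 84·(-113) = -8130 − (-9492) = 1362
S_xx = nΣx² − (Σx)² = 10·940 − 84² = 9400 − 7056 = 2344
S_yy = nΣy² − (Σy)² = 10·9667 − (-113)² = 96670 − 12769 = 83901
r = S_xy / √(S_xx·S_yy) = 1362 / √(2344·83901) = 1362 / √196663944 = 1362 / 14023.6922 = 0.0971

0.0971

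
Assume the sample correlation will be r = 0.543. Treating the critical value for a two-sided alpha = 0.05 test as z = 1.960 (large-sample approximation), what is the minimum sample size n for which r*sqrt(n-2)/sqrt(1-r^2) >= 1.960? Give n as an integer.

Need r·√(n−2)/√(1−r²) ≥ 1.960
√(n−2) ≥ 1.960·√(1−0.294849) / 0.543 = 1.960·0.839733 / 0.543 = 3.0311
n−2 ≥ 9.1876  ⇒  n ≥ 11.1876
Smallest integer n = 12

12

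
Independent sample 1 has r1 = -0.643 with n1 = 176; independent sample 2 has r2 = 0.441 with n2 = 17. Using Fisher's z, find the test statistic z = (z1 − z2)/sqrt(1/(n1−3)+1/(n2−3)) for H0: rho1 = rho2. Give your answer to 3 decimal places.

z1 = atanh(-0.643) = -0.763272,  z2 = atanh(0.441) = 0.473472
SE = √(1/(n1−3) + 1/(n2−3)) = √(1/173 + 1/14) = √(0.0057803 + 0.0714286) = √0.0772089 = 0.277865
z = (z1 − z2)/SE = (-0.763272 − 0.473472) / 0.277865 = -1.236744 / 0.277865 = -4.451

-4.451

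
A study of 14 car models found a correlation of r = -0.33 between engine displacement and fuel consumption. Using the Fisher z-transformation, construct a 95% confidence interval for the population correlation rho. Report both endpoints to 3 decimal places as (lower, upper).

z_r = atanh(-0.33) = -0.342828;  SE = 1/√(n−3) = 1/√11 = 0.301511
z-limits: -0.342828 ± 1.960·0.301511 = -0.342828 ± 0.590962 = [-0.933790, 0.248134]
ρ-limits: (tanh -0.933790, tanh 0.248134) = (-0.732, 0.243)

(-0.732, 0.243)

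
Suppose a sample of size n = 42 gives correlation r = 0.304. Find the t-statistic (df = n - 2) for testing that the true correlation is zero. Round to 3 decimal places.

t = r·√(n−2) / √(1−r²) with r = 0.304, n = 42
  = 0.304·√40 / √(1 − 0.092416)
  = 0.304·6.324555 / 0.952672
  = 1.922665 / 0.952672 = 2.018

2.018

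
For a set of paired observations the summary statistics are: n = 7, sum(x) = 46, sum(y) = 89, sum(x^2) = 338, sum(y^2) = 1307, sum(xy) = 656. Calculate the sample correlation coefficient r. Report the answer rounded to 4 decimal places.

Numerator: nΣxy − (Σx)(Σy) = 7·656 − (46)(89) = 498
Denominator: √[(nΣx²−(Σx)²)(nΣy²−(Σy)²)]
  nΣx²−(Σx)² = 7·338 − 2116 = 250;  nΣy²−(Σy)² = 7·1307 − 7921 = 1228
  √(250·1228) = √307000 = 554.0758
r = 498 / 554.0758 = 0.8988

0.8988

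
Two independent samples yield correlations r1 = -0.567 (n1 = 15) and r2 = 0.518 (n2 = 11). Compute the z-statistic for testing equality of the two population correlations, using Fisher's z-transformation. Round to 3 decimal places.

Fisher z-transforms: z1 = atanh(-0.567) = -0.643090, z2 = atanh(0.518) = 0.573602; difference d = -1.216692
Var(d) = 1/12 + 1/8 = 0.0833333 + 0.1250000 = 0.2083333
z = d/√Var(d) = -1.216692 / √0.2083333 = -1.216692 / 0.456435 = -2.666

-2.666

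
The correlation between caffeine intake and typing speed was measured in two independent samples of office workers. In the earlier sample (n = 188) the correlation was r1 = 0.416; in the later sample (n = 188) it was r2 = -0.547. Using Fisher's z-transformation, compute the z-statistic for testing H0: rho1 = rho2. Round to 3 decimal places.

10.165

z1 = atanh(0.416) = 0.442845,  z2 = atanh(-0.547) = -0.614090
SE = √(1/(n1−3) + 1/(n2−3)) = √(1/185 + 1/185) = √(0.0054054 + 0.0054054) = √0.0108108 = 0.103975
z = (z1 − z2)/SE = (0.442845 − (-0.614090)) / 0.103975 = 1.056935 / 0.103975 = 10.165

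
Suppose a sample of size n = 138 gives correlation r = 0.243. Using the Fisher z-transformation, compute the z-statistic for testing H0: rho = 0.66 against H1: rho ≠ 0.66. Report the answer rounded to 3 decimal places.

-6.331

Fisher z: atanh(0.243) = 0.247960, atanh(0.66) = 0.792814
z = (z_r − z_0)·√(n−3) = (0.247960 − 0.792814)·√135 = -0.544854 · 11.618950 = -6.331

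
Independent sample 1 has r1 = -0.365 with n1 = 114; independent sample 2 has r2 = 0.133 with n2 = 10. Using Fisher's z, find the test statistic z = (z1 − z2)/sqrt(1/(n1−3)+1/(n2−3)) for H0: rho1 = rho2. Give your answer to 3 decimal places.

Fisher z-transforms: z1 = atanh(-0.365) = -0.382642, z2 = atanh(0.133) = 0.133793; difference d = -0.516435
Var(d) = 1/111 + 1/7 = 0.0090090 + 0.1428571 = 0.1518661
z = d/√Var(d) = -0.516435 / √0.1518661 = -0.516435 / 0.389700 = -1.325

-1.325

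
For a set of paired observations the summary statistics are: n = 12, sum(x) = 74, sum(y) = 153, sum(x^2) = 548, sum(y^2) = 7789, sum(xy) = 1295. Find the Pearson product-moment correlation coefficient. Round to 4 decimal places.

0.4805

Numerator: nΣxy − (Σx)(Σy) = 12·1295 − (74)(153) = 4218
Denominator: √[(nΣx²−(Σx)²)(nΣy²−(Σy)²)]
  nΣx²−(Σx)² = 12·548 − 5476 = 1100;  nΣy²−(Σy)² = 12·7789 − 23409 = 70059
  √(1100·70059) = √77064900 = 8778.6616
r = 4218 / 8778.6616 = 0.4805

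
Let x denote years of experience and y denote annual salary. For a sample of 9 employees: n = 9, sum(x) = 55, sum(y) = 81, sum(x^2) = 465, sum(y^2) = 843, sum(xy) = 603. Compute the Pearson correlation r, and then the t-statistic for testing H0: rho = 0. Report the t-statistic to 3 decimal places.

S_xy = nΣxy − ΣxΣy = 9·603 − 55·81 = 5427 − 4455 = 972
S_xx = nΣx² − (Σx)² = 9·465 − 55² = 4185 − 3025 = 1160
S_yy = nΣy² − (Σy)² = 9·843 − 81² = 7587 − 6561 = 1026
r = S_xy / √(S_xx·S_yy) = 972 / √(1160·1026) = 972 / √1190160 = 972 / 1090.9445 = 0.8910
t = r·√(n−2)/√(1−r²) = 0.8910·√7 / √(1−0.793881) = 2.357364 / 0.454003 = 5.192

5.192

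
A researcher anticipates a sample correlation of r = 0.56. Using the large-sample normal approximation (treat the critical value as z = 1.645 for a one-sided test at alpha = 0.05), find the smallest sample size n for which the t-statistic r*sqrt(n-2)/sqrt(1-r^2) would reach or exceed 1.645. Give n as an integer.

8

r√(n−2)/√(1−r²) ≥ 1.645  ⇔  n−2 ≥ (1.645)²·(1−r²)/r²
(1−r²)/r² = (1−0.3136)/0.3136 = 2.1888
n ≥ 2 + 2.706025·2.1888 = 2 + 5.9229 = 7.9229
⌈7.9229⌉ = 8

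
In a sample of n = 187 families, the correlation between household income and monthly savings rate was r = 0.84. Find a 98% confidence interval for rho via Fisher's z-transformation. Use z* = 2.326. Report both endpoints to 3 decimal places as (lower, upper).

(0.782, 0.884)

Fisher z: z_r = atanh(r) = ½·ln((1+0.84)/(1−0.84)) = 1.221174
SE(z) = 1/√(n−3) = 1/√184 = 0.073721
98% ⇒ z* = 2.326; margin = 2.326·0.073721 = 0.171475
CI on z-scale: (1.049699, 1.392649)
Back-transform: tanh(1.049699) = 0.781689, tanh(1.392649) = 0.883752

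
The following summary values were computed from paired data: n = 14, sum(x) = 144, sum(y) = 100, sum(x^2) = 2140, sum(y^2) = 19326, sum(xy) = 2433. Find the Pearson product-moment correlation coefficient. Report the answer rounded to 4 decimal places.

0.4011

Numerator: nΣxy − (Σx)(Σy) = 14·2433 − (144)(100) = 19662
Denominator: √[(nΣx²−(Σx)²)(nΣy²−(Σy)²)]
  nΣx²−(Σx)² = 14·2140 − 20736 = 9224;  nΣy²−(Σy)² = 14·19326 − 10000 = 260564
  √(9224·260564) = √2403442336 = 49024.9155
r = 19662 / 49024.9155 = 0.4011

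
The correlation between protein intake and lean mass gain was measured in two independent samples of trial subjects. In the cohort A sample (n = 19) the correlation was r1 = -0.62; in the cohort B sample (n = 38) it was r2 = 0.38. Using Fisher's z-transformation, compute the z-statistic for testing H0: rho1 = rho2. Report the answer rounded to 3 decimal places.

-3.728

z1 = atanh(-0.62) = -0.725005,  z2 = atanh(0.38) = 0.400060
SE = √(1/(n1−3) + 1/(n2−3)) = √(1/16 + 1/35) = √(0.0625000 + 0.0285714) = √0.0910714 = 0.301780
z = (z1 − z2)/SE = (-0.725005 − 0.400060) / 0.301780 = -1.125065 / 0.301780 = -3.728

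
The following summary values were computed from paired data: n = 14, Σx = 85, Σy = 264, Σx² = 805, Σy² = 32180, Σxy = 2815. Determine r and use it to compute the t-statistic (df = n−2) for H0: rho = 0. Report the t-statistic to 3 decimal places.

S_xy = nΣxy − ΣxΣy = 14·2815 − 85·264 = 39410 − 22440 = 16970
S_xx = nΣx² − (Σx)² = 14·805 − 85² = 11270 − 7225 = 4045
S_yy = nΣy² − (Σy)² = 14·32180 − 264² = 450520 − 69696 = 380824
r = S_xy / √(S_xx·S_yy) = 16970 / √(4045·380824) = 16970 / √1540433080 = 16970 / 39248.3513 = 0.4324
t = r·√(n−2)/√(1−r²) = 0.4324·√12 / √(1−0.186970) = 1.497878 / 0.901682 = 1.661

1.661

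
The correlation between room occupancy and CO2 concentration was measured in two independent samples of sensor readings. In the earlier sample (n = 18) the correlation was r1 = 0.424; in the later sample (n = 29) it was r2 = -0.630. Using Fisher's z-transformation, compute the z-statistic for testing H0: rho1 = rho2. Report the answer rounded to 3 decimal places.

3.682

Fisher z-transforms: z1 = atanh(0.424) = 0.452559, z2 = atanh(-0.630) = -0.741416; difference d = 1.193975
Var(d) = 1/15 + 1/26 = 0.0666667 + 0.0384615 = 0.1051282
z = d/√Var(d) = 1.193975 / √0.1051282 = 1.193975 / 0.324235 = 3.682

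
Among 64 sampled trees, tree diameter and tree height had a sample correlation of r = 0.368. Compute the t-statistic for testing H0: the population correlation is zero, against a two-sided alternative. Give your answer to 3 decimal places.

t = r·√(n−2) / √(1−r²) with r = 0.368, n = 64
  = 0.368·√62 / √(1 − 0.135424)
  = 0.368·7.874008 / 0.929826
  = 2.897635 / 0.929826 = 3.116

3.116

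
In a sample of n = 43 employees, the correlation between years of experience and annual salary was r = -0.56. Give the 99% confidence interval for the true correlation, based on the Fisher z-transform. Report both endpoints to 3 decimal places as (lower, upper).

(-0.778, -0.222)

Fisher z: z_r = atanh(r) = ½·ln((1+(-0.56))/(1−(-0.56))) = -0.632833
SE(z) = 1/√(n−3) = 1/√40 = 0.158114
99% ⇒ z* = 2.576; margin = 2.576·0.158114 = 0.407302
CI on z-scale: (-1.040135, -0.225531)
Back-transform: tanh(-1.040135) = -0.777941, tanh(-0.225531) = -0.221783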